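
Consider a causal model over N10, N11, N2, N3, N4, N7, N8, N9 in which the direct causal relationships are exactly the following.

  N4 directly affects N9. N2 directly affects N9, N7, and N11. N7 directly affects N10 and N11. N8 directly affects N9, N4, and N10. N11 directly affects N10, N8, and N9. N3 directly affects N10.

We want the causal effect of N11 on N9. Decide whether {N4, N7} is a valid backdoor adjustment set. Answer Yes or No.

No

Backdoor paths from N11 to N9 (paths whose first edge points into N11):
  P1: N11 <- N2 -> N7 -> N10 <- N8 -> N4 -> N9
  P2: N11 <- N2 -> N7 -> N10 <- N8 -> N9
  P3: N11 <- N2 -> N9
  P4: N11 <- N7 <- N2 -> N9
  P5: N11 <- N7 -> N10 <- N8 -> N4 -> N9
  P6: N11 <- N7 -> N10 <- N8 -> N9
Condition 1 (no descendant of N11 in the set): FAILS — N4 is a descendant of N11.
Condition 2 (every backdoor path blocked by {N4, N7}):
  P1: blocked at chain node N7 ∈ conditioning set.
  P2: blocked at chain node N7 ∈ conditioning set.
  P3: open — no interior node is in the conditioning set.
  P4: blocked at chain node N7 ∈ conditioning set.
  P5: blocked at fork node N7 ∈ conditioning set.
  P6: blocked at fork node N7 ∈ conditioning set.
{N4, N7} does not satisfy the backdoor criterion.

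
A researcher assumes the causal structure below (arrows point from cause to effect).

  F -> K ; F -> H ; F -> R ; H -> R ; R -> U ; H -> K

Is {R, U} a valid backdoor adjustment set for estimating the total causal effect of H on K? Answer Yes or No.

No

Backdoor paths from H to K (paths whose first edge points into H):
  P1: H <- F -> K
Condition 1 (no descendant of H in the set): FAILS — R and U are descendants of H.
Condition 2 (every backdoor path blocked by {R, U}):
  P1: open — no interior node is in the conditioning set.
{R, U} does not satisfy the backdoor criterion.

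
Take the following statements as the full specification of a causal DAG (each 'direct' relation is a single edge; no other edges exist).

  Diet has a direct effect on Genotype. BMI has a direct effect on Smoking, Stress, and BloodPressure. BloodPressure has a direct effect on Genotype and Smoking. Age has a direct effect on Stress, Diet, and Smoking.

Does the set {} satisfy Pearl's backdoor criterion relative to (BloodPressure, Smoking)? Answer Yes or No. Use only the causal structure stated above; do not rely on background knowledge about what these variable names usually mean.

No

Backdoor paths from BloodPressure to Smoking (paths whose first edge points into BloodPressure):
  P1: BloodPressure <- BMI -> Stress <- Age -> Smoking
  P2: BloodPressure <- BMI -> Smoking
Condition 1 (no descendant of BloodPressure in the set): holds — descendants of BloodPressure are {Genotype, Smoking}; none are in {}.
Condition 2 (every backdoor path blocked by {}):
  P1: blocked at collider Stress (neither it nor any descendant is in the conditioning set).
  P2: open — no interior node is in the conditioning set.
{} does not satisfy the backdoor criterion.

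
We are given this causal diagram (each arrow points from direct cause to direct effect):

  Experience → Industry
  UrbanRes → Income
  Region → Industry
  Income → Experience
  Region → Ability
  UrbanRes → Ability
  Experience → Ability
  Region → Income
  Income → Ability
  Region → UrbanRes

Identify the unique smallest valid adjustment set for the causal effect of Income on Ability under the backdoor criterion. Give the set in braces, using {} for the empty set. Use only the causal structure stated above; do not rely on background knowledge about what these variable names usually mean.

{Region, UrbanRes}

Variables eligible for adjustment (non-descendants of Income, excluding Income and Ability): {Region, UrbanRes}.
Backdoor paths from Income to Ability:
  P1: Income <- Region -> UrbanRes -> Ability
  P2: Income <- Region -> Ability
  P3: Income <- Region -> Industry <- Experience -> Ability
  P4: Income <- UrbanRes <- Region -> Ability
  P5: Income <- UrbanRes <- Region -> Industry <- Experience -> Ability
  P6: Income <- UrbanRes -> Ability
The empty set is not sufficient: P1 (Income <- Region -> UrbanRes -> Ability) has no collider blocking it and no conditioned non-collider, so it is open.
Try {Region, UrbanRes}:
  P1: blocked at fork node Region ∈ conditioning set.
  P2: blocked at fork node Region ∈ conditioning set.
  P3: blocked at fork node Region ∈ conditioning set.
  P4: blocked at chain node UrbanRes ∈ conditioning set.
  P5: blocked at chain node UrbanRes ∈ conditioning set.
  P6: blocked at fork node UrbanRes ∈ conditioning set.
{Region, UrbanRes} contains no descendant of Income and blocks every backdoor path.
Every element of {Region, UrbanRes} is needed (dropping Region leaves P2 open; dropping UrbanRes leaves P6 open), so no proper subset is valid.
Among all size-2 subsets of the eligible variables, only {Region, UrbanRes} blocks every backdoor path, so it is the unique smallest valid adjustment set.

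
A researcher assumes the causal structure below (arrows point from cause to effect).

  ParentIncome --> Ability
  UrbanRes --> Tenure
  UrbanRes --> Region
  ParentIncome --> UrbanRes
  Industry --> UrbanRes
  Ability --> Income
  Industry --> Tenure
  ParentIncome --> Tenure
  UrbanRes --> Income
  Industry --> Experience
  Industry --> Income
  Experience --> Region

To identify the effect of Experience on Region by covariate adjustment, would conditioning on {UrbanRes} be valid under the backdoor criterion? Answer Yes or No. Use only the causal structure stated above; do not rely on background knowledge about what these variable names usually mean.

Yes

Backdoor paths from Experience to Region (paths whose first edge points into Experience):
  P1: Experience <- Industry -> UrbanRes -> Region
  P2: Experience <- Industry -> Tenure <- ParentIncome -> UrbanRes -> Region
  P3: Experience <- Industry -> Tenure <- ParentIncome -> Ability -> Income <- UrbanRes -> Region
  P4: Experience <- Industry -> Tenure <- UrbanRes -> Region
  P5: Experience <- Industry -> Income <- UrbanRes -> Region
  P6: Experience <- Industry -> Income <- Ability <- ParentIncome -> UrbanRes -> Region
  P7: Experience <- Industry -> Income <- Ability <- ParentIncome -> Tenure <- UrbanRes -> Region
Condition 1 (no descendant of Experience in the set): holds — descendants of Experience are {Region}; none are in {UrbanRes}.
Condition 2 (every backdoor path blocked by {UrbanRes}):
  P1: blocked at chain node UrbanRes ∈ conditioning set.
  P2: blocked at collider Tenure (neither it nor any descendant is in the conditioning set).
  P3: blocked at collider Tenure (neither it nor any descendant is in the conditioning set).
  P4: blocked at collider Tenure (neither it nor any descendant is in the conditioning set).
  P5: blocked at collider Income (neither it nor any descendant is in the conditioning set).
  P6: blocked at collider Income (neither it nor any descendant is in the conditioning set).
  P7: blocked at collider Income (neither it nor any descendant is in the conditioning set).
{UrbanRes} satisfies the backdoor criterion.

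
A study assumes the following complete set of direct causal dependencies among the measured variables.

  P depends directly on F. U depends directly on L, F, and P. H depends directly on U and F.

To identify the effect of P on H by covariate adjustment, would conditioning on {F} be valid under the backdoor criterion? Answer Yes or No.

Backdoor paths from P to H (paths whose first edge points into P):
  P1: P <- F -> U -> H
  P2: P <- F -> H
Condition 1 (no descendant of P in the set): holds — descendants of P are {H, U}; none are in {F}.
Condition 2 (every backdoor path blocked by {F}):
  P1: blocked at fork node F ∈ conditioning set.
  P2: blocked at fork node F ∈ conditioning set.
{F} satisfies the backdoor criterion.

Yes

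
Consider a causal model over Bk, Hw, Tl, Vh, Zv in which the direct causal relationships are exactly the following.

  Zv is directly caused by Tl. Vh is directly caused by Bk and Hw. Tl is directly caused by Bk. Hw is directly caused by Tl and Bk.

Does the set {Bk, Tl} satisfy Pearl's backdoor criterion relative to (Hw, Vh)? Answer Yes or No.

Backdoor paths from Hw to Vh (paths whose first edge points into Hw):
  P1: Hw <- Bk -> Vh
  P2: Hw <- Tl <- Bk -> Vh
Condition 1 (no descendant of Hw in the set): holds — descendants of Hw are {Vh}; none are in {Bk, Tl}.
Condition 2 (every backdoor path blocked by {Bk, Tl}):
  P1: blocked at fork node Bk ∈ conditioning set.
  P2: blocked at chain node Tl ∈ conditioning set.
{Bk, Tl} satisfies the backdoor criterion.

Yes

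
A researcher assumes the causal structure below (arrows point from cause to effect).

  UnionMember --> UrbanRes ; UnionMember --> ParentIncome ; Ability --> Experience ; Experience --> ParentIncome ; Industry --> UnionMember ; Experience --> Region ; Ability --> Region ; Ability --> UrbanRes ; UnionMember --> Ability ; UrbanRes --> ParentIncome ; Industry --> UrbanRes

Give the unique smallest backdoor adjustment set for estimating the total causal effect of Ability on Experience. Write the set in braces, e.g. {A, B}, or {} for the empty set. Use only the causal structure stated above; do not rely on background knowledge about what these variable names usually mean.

Variables eligible for adjustment (non-descendants of Ability, excluding Ability and Experience): {Industry, UnionMember}.
Backdoor paths from Ability to Experience:
  P1: Ability <- UnionMember <- Industry -> UrbanRes -> ParentIncome <- Experience
  P2: Ability <- UnionMember -> UrbanRes -> ParentIncome <- Experience
  P3: Ability <- UnionMember -> ParentIncome <- Experience
Each backdoor path contains an unconditioned collider, so every path is already blocked with the empty conditioning set:
  P1: blocked at collider ParentIncome (neither it nor any descendant is in the conditioning set).
  P2: blocked at collider ParentIncome (neither it nor any descendant is in the conditioning set).
  P3: blocked at collider ParentIncome (neither it nor any descendant is in the conditioning set).
The empty set is therefore the unique smallest valid set.

{}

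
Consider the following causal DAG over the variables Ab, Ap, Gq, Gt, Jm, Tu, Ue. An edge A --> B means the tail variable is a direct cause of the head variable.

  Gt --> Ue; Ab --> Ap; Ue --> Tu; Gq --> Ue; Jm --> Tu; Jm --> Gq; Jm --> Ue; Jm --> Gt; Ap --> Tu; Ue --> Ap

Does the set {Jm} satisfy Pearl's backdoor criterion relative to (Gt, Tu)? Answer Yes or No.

Yes

Backdoor paths from Gt to Tu (paths whose first edge points into Gt):
  P1: Gt <- Jm -> Gq -> Ue -> Ap -> Tu
  P2: Gt <- Jm -> Gq -> Ue -> Tu
  P3: Gt <- Jm -> Ue -> Ap -> Tu
  P4: Gt <- Jm -> Ue -> Tu
  P5: Gt <- Jm -> Tu
Condition 1 (no descendant of Gt in the set): holds — descendants of Gt are {Ap, Tu, Ue}; none are in {Jm}.
Condition 2 (every backdoor path blocked by {Jm}):
  P1: blocked at fork node Jm ∈ conditioning set.
  P2: blocked at fork node Jm ∈ conditioning set.
  P3: blocked at fork node Jm ∈ conditioning set.
  P4: blocked at fork node Jm ∈ conditioning set.
  P5: blocked at fork node Jm ∈ conditioning set.
{Jm} satisfies the backdoor criterion.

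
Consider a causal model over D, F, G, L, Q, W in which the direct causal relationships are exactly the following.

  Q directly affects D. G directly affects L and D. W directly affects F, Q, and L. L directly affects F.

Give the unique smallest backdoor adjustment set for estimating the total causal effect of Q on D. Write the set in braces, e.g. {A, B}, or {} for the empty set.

{}

Variables eligible for adjustment (non-descendants of Q, excluding Q and D): {F, G, L, W}.
Backdoor paths from Q to D:
  P1: Q <- W -> L <- G -> D
  P2: Q <- W -> F <- L <- G -> D
Each backdoor path contains an unconditioned collider, so every path is already blocked with the empty conditioning set:
  P1: blocked at collider L (neither it nor any descendant is in the conditioning set).
  P2: blocked at collider F (neither it nor any descendant is in the conditioning set).
The empty set is therefore the unique smallest valid set.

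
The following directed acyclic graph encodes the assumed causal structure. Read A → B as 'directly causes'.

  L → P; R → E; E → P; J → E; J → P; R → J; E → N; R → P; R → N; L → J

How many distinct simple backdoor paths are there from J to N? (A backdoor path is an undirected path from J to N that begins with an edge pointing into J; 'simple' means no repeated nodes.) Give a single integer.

A backdoor path from J to N is any simple undirected path whose first edge points into J (i.e. leaves J via a parent).
Parents of J: {L, R}.
Enumerating:
  P1: J <- R -> E -> N
  P2: J <- R -> N
  P3: J <- R -> P <- E -> N
  P4: J <- L -> P <- R -> E -> N
  P5: J <- L -> P <- R -> N
  P6: J <- L -> P <- E <- R -> N
  P7: J <- L -> P <- E -> N
That exhausts the simple backdoor paths. Count: 7.

7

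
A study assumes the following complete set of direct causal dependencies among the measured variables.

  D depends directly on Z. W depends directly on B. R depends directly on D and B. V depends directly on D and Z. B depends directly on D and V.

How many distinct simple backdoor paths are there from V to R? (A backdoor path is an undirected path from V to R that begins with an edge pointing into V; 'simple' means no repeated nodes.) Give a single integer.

4

A backdoor path from V to R is any simple undirected path whose first edge points into V (i.e. leaves V via a parent).
Parents of V: {D, Z}.
Enumerating:
  P1: V <- Z -> D -> B -> R
  P2: V <- Z -> D -> R
  P3: V <- D -> B -> R
  P4: V <- D -> R
That exhausts the simple backdoor paths. Count: 4.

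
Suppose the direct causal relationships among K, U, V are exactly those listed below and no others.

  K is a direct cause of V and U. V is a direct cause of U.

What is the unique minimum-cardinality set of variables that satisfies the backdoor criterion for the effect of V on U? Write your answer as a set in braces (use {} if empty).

{K}

Variables eligible for adjustment (non-descendants of V, excluding V and U): {K}.
Backdoor paths from V to U:
  P1: V <- K -> U
The empty set is not sufficient: P1 (V <- K -> U) has no collider blocking it and no conditioned non-collider, so it is open.
Try {K}:
  P1: blocked at fork node K ∈ conditioning set.
{K} contains no descendant of V and blocks every backdoor path.
{K} is the unique smallest valid adjustment set.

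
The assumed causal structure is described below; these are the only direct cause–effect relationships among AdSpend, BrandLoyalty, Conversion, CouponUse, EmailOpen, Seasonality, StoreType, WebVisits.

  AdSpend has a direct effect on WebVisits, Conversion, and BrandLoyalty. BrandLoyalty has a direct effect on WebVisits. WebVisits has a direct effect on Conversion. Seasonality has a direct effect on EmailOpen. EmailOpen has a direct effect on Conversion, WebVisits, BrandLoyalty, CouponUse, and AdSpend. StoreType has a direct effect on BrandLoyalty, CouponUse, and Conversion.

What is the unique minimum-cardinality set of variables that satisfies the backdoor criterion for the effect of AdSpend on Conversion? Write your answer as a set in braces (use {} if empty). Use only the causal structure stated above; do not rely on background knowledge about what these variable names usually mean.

Variables eligible for adjustment (non-descendants of AdSpend, excluding AdSpend and Conversion): {CouponUse, EmailOpen, Seasonality, StoreType}.
Backdoor paths from AdSpend to Conversion:
  P1: AdSpend <- EmailOpen -> CouponUse <- StoreType -> BrandLoyalty -> WebVisits -> Conversion
  P2: AdSpend <- EmailOpen -> CouponUse <- StoreType -> Conversion
  P3: AdSpend <- EmailOpen -> BrandLoyalty <- StoreType -> Conversion
  P4: AdSpend <- EmailOpen -> BrandLoyalty -> WebVisits -> Conversion
  P5: AdSpend <- EmailOpen -> WebVisits <- BrandLoyalty <- StoreType -> Conversion
  P6: AdSpend <- EmailOpen -> WebVisits -> Conversion
  P7: AdSpend <- EmailOpen -> Conversion
The empty set is not sufficient: P4 (AdSpend <- EmailOpen -> BrandLoyalty -> WebVisits -> Conversion) has no collider blocking it and no conditioned non-collider, so it is open.
Try {EmailOpen}:
  P1: blocked at fork node EmailOpen ∈ conditioning set.
  P2: blocked at fork node EmailOpen ∈ conditioning set.
  P3: blocked at fork node EmailOpen ∈ conditioning set.
  P4: blocked at fork node EmailOpen ∈ conditioning set.
  P5: blocked at fork node EmailOpen ∈ conditioning set.
  P6: blocked at fork node EmailOpen ∈ conditioning set.
  P7: blocked at fork node EmailOpen ∈ conditioning set.
{EmailOpen} contains no descendant of AdSpend and blocks every backdoor path.
No other singleton works — e.g. {Seasonality} leaves P4 open — so {EmailOpen} is the unique smallest valid adjustment set.

{EmailOpen}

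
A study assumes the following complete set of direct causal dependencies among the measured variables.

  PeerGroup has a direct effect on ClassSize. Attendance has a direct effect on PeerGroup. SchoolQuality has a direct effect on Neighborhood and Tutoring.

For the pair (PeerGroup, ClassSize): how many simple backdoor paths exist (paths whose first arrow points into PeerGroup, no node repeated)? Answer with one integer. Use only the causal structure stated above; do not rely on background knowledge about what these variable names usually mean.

A backdoor path from PeerGroup to ClassSize is any simple undirected path whose first edge points into PeerGroup (i.e. leaves PeerGroup via a parent).
Parents of PeerGroup: {Attendance}.
No simple path from any parent of PeerGroup reaches ClassSize without revisiting PeerGroup, so there are no backdoor paths.

0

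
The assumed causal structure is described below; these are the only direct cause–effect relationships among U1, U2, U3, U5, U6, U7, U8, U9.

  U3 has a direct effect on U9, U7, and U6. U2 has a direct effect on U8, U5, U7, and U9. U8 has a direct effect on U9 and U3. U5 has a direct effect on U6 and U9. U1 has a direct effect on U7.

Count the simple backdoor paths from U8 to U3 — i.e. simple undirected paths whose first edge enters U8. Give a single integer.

5

A backdoor path from U8 to U3 is any simple undirected path whose first edge points into U8 (i.e. leaves U8 via a parent).
Parents of U8: {U2}.
Enumerating:
  P1: U8 <- U2 -> U5 -> U6 <- U3
  P2: U8 <- U2 -> U5 -> U9 <- U3
  P3: U8 <- U2 -> U9 <- U5 -> U6 <- U3
  P4: U8 <- U2 -> U9 <- U3
  P5: U8 <- U2 -> U7 <- U3
That exhausts the simple backdoor paths. Count: 5.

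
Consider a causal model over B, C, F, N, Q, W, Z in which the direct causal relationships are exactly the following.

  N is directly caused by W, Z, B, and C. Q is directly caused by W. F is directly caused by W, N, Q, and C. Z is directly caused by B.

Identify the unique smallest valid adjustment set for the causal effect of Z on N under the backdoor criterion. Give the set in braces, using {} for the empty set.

Variables eligible for adjustment (non-descendants of Z, excluding Z and N): {B, C, Q, W}.
Backdoor paths from Z to N:
  P1: Z <- B -> N
The empty set is not sufficient: P1 (Z <- B -> N) has no collider blocking it and no conditioned non-collider, so it is open.
Try {B}:
  P1: blocked at fork node B ∈ conditioning set.
{B} contains no descendant of Z and blocks every backdoor path.
No other singleton works — e.g. {C} leaves P1 open — so {B} is the unique smallest valid adjustment set.

{B}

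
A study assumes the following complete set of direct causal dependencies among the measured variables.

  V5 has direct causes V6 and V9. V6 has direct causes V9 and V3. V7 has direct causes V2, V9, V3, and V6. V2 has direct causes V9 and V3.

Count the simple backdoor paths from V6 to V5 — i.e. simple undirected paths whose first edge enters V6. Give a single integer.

A backdoor path from V6 to V5 is any simple undirected path whose first edge points into V6 (i.e. leaves V6 via a parent).
Parents of V6: {V3, V9}.
Enumerating:
  P1: V6 <- V3 -> V2 <- V9 -> V5
  P2: V6 <- V3 -> V2 -> V7 <- V9 -> V5
  P3: V6 <- V3 -> V7 <- V9 -> V5
  P4: V6 <- V3 -> V7 <- V2 <- V9 -> V5
  P5: V6 <- V9 -> V5
That exhausts the simple backdoor paths. Count: 5.

5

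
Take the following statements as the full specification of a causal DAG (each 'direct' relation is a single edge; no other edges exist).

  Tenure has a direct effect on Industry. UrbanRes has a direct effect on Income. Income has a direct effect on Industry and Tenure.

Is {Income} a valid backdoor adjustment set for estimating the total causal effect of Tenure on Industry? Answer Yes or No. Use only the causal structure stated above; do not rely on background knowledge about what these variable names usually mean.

Backdoor paths from Tenure to Industry (paths whose first edge points into Tenure):
  P1: Tenure <- Income -> Industry
Condition 1 (no descendant of Tenure in the set): holds — descendants of Tenure are {Industry}; none are in {Income}.
Condition 2 (every backdoor path blocked by {Income}):
  P1: blocked at fork node Income ∈ conditioning set.
{Income} satisfies the backdoor criterion.

Yes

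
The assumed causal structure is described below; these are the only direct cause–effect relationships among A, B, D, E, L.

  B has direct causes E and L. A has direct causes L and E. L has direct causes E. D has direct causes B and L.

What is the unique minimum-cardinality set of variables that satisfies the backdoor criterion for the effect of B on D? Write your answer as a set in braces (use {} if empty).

{L}

Variables eligible for adjustment (non-descendants of B, excluding B and D): {A, E, L}.
Backdoor paths from B to D:
  P1: B <- E -> L -> D
  P2: B <- E -> A <- L -> D
  P3: B <- L -> D
The empty set is not sufficient: P1 (B <- E -> L -> D) has no collider blocking it and no conditioned non-collider, so it is open.
Try {L}:
  P1: blocked at chain node L ∈ conditioning set.
  P2: blocked at collider A (neither it nor any descendant is in the conditioning set).
  P3: blocked at fork node L ∈ conditioning set.
{L} contains no descendant of B and blocks every backdoor path.
No other singleton works — e.g. {E} leaves P3 open — so {L} is the unique smallest valid adjustment set.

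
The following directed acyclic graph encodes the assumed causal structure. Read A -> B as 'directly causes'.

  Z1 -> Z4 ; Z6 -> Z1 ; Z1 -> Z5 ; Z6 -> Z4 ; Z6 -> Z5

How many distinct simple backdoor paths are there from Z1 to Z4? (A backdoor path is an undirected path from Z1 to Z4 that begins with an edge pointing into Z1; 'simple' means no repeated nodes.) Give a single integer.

A backdoor path from Z1 to Z4 is any simple undirected path whose first edge points into Z1 (i.e. leaves Z1 via a parent).
Parents of Z1: {Z6}.
Enumerating:
  P1: Z1 <- Z6 -> Z4
That exhausts the simple backdoor paths. Count: 1.

1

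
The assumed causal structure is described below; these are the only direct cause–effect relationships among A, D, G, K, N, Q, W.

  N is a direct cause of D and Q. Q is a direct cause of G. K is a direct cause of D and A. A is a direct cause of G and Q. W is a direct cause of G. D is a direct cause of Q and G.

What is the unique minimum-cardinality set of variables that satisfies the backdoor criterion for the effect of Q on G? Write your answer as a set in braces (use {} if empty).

{A, D}

Variables eligible for adjustment (non-descendants of Q, excluding Q and G): {A, D, K, N, W}.
Backdoor paths from Q to G:
  P1: Q <- N -> D <- K -> A -> G
  P2: Q <- N -> D -> G
  P3: Q <- D <- K -> A -> G
  P4: Q <- D -> G
  P5: Q <- A <- K -> D -> G
  P6: Q <- A -> G
The empty set is not sufficient: P2 (Q <- N -> D -> G) has no collider blocking it and no conditioned non-collider, so it is open.
Try {A, D}:
  P1: blocked at chain node A ∈ conditioning set.
  P2: blocked at chain node D ∈ conditioning set.
  P3: blocked at chain node D ∈ conditioning set.
  P4: blocked at fork node D ∈ conditioning set.
  P5: blocked at chain node A ∈ conditioning set.
  P6: blocked at fork node A ∈ conditioning set.
{A, D} contains no descendant of Q and blocks every backdoor path.
Every element of {A, D} is needed (dropping A leaves P1 open; dropping D leaves P2 open), so no proper subset is valid.
Among all size-2 subsets of the eligible variables, only {A, D} blocks every backdoor path, so it is the unique smallest valid adjustment set.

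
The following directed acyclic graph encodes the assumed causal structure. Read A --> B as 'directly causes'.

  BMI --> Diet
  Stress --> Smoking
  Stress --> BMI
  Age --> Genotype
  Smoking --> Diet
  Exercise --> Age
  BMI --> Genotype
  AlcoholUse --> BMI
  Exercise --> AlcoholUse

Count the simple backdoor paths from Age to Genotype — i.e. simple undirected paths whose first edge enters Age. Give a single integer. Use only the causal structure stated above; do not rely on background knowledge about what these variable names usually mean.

A backdoor path from Age to Genotype is any simple undirected path whose first edge points into Age (i.e. leaves Age via a parent).
Parents of Age: {Exercise}.
Enumerating:
  P1: Age <- Exercise -> AlcoholUse -> BMI -> Genotype
That exhausts the simple backdoor paths. Count: 1.

1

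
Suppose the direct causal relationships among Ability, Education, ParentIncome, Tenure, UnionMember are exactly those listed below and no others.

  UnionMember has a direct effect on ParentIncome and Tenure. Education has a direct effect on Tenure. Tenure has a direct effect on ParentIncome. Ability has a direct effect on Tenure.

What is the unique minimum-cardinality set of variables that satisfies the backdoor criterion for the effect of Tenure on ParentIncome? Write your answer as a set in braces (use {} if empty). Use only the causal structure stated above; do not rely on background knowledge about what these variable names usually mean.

{UnionMember}

Variables eligible for adjustment (non-descendants of Tenure, excluding Tenure and ParentIncome): {Ability, Education, UnionMember}.
Backdoor paths from Tenure to ParentIncome:
  P1: Tenure <- UnionMember -> ParentIncome
The empty set is not sufficient: P1 (Tenure <- UnionMember -> ParentIncome) has no collider blocking it and no conditioned non-collider, so it is open.
Try {UnionMember}:
  P1: blocked at fork node UnionMember ∈ conditioning set.
{UnionMember} contains no descendant of Tenure and blocks every backdoor path.
No other singleton works — e.g. {Education} leaves P1 open — so {UnionMember} is the unique smallest valid adjustment set.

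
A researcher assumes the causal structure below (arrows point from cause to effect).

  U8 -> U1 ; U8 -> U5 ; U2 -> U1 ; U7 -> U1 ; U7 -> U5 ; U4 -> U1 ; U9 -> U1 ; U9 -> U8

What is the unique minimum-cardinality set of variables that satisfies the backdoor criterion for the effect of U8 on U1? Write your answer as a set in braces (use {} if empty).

Variables eligible for adjustment (non-descendants of U8, excluding U8 and U1): {U2, U4, U7, U9}.
Backdoor paths from U8 to U1:
  P1: U8 <- U9 -> U1
The empty set is not sufficient: P1 (U8 <- U9 -> U1) has no collider blocking it and no conditioned non-collider, so it is open.
Try {U9}:
  P1: blocked at fork node U9 ∈ conditioning set.
{U9} contains no descendant of U8 and blocks every backdoor path.
No other singleton works — e.g. {U7} leaves P1 open — so {U9} is the unique smallest valid adjustment set.

{U9}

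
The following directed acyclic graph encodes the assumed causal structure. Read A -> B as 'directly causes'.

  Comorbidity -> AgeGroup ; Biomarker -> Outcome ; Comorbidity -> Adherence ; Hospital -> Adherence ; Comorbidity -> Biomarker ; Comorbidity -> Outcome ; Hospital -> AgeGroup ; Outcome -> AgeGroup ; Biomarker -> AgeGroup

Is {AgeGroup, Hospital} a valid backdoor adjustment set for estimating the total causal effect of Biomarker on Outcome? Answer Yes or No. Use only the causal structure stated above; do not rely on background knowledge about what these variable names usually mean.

Backdoor paths from Biomarker to Outcome (paths whose first edge points into Biomarker):
  P1: Biomarker <- Comorbidity -> Outcome
  P2: Biomarker <- Comorbidity -> Adherence <- Hospital -> AgeGroup <- Outcome
  P3: Biomarker <- Comorbidity -> AgeGroup <- Outcome
Condition 1 (no descendant of Biomarker in the set): FAILS — AgeGroup is a descendant of Biomarker.
Condition 2 (every backdoor path blocked by {AgeGroup, Hospital}):
  P1: open — no interior node is in the conditioning set.
  P2: blocked at collider Adherence (neither it nor any descendant is in the conditioning set).
  P3: open — collider(s) AgeGroup are conditioned on (or have a conditioned descendant) and no non-collider on the path is in the set.
{AgeGroup, Hospital} does not satisfy the backdoor criterion.

No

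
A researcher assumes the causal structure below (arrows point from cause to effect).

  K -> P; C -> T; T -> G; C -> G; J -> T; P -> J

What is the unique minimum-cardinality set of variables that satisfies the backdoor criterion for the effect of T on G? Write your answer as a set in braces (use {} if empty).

Variables eligible for adjustment (non-descendants of T, excluding T and G): {C, J, K, P}.
Backdoor paths from T to G:
  P1: T <- C -> G
The empty set is not sufficient: P1 (T <- C -> G) has no collider blocking it and no conditioned non-collider, so it is open.
Try {C}:
  P1: blocked at fork node C ∈ conditioning set.
{C} contains no descendant of T and blocks every backdoor path.
No other singleton works — e.g. {K} leaves P1 open — so {C} is the unique smallest valid adjustment set.

{C}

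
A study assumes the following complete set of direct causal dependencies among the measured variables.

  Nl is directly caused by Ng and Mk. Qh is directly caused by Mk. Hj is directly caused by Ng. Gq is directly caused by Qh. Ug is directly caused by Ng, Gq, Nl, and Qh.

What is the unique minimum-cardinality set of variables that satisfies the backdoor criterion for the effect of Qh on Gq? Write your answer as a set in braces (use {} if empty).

Variables eligible for adjustment (non-descendants of Qh, excluding Qh and Gq): {Hj, Mk, Ng, Nl}.
Backdoor paths from Qh to Gq:
  P1: Qh <- Mk -> Nl <- Ng -> Ug <- Gq
  P2: Qh <- Mk -> Nl -> Ug <- Gq
Each backdoor path contains an unconditioned collider, so every path is already blocked with the empty conditioning set:
  P1: blocked at collider Nl (neither it nor any descendant is in the conditioning set).
  P2: blocked at collider Ug (neither it nor any descendant is in the conditioning set).
The empty set is therefore the unique smallest valid set.

{}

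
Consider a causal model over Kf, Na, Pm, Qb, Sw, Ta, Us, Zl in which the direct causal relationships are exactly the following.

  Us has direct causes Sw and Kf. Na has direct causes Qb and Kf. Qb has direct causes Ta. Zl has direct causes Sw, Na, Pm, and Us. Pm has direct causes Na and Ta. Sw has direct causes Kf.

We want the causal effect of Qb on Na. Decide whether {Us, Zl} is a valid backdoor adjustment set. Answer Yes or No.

No

Backdoor paths from Qb to Na (paths whose first edge points into Qb):
  P1: Qb <- Ta -> Pm <- Na
  P2: Qb <- Ta -> Pm -> Zl <- Sw <- Kf -> Na
  P3: Qb <- Ta -> Pm -> Zl <- Sw -> Us <- Kf -> Na
  P4: Qb <- Ta -> Pm -> Zl <- Na
  P5: Qb <- Ta -> Pm -> Zl <- Us <- Kf -> Na
  P6: Qb <- Ta -> Pm -> Zl <- Us <- Sw <- Kf -> Na
Condition 1 (no descendant of Qb in the set): FAILS — Zl is a descendant of Qb.
Condition 2 (every backdoor path blocked by {Us, Zl}):
  P1: open — collider(s) Pm are conditioned on (or have a conditioned descendant) and no non-collider on the path is in the set.
  P2: open — collider(s) Zl are conditioned on (or have a conditioned descendant) and no non-collider on the path is in the set.
  P3: open — collider(s) Zl, Us are conditioned on (or have a conditioned descendant) and no non-collider on the path is in the set.
  P4: open — collider(s) Zl are conditioned on (or have a conditioned descendant) and no non-collider on the path is in the set.
  P5: blocked at chain node Us ∈ conditioning set.
  P6: blocked at chain node Us ∈ conditioning set.
{Us, Zl} does not satisfy the backdoor criterion.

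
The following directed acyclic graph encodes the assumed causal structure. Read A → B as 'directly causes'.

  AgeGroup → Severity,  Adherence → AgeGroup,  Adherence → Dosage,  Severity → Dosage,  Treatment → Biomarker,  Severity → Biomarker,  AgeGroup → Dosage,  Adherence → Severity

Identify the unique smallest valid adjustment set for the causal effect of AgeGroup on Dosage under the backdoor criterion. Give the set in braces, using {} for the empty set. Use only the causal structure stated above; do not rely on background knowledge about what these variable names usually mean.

{Adherence}

Variables eligible for adjustment (non-descendants of AgeGroup, excluding AgeGroup and Dosage): {Adherence, Treatment}.
Backdoor paths from AgeGroup to Dosage:
  P1: AgeGroup <- Adherence -> Severity -> Dosage
  P2: AgeGroup <- Adherence -> Dosage
The empty set is not sufficient: P1 (AgeGroup <- Adherence -> Severity -> Dosage) has no collider blocking it and no conditioned non-collider, so it is open.
Try {Adherence}:
  P1: blocked at fork node Adherence ∈ conditioning set.
  P2: blocked at fork node Adherence ∈ conditioning set.
{Adherence} contains no descendant of AgeGroup and blocks every backdoor path.
No other singleton works — e.g. {Treatment} leaves P1 open — so {Adherence} is the unique smallest valid adjustment set.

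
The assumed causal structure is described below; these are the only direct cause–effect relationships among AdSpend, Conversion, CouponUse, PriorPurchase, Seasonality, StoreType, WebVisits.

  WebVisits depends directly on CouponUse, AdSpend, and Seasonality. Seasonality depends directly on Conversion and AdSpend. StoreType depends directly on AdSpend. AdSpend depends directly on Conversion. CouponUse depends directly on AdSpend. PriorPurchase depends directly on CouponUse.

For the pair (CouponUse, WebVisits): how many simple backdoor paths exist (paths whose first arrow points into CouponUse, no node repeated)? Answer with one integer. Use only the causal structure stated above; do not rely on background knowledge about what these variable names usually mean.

3

A backdoor path from CouponUse to WebVisits is any simple undirected path whose first edge points into CouponUse (i.e. leaves CouponUse via a parent).
Parents of CouponUse: {AdSpend}.
Enumerating:
  P1: CouponUse <- AdSpend <- Conversion -> Seasonality -> WebVisits
  P2: CouponUse <- AdSpend -> Seasonality -> WebVisits
  P3: CouponUse <- AdSpend -> WebVisits
That exhausts the simple backdoor paths. Count: 3.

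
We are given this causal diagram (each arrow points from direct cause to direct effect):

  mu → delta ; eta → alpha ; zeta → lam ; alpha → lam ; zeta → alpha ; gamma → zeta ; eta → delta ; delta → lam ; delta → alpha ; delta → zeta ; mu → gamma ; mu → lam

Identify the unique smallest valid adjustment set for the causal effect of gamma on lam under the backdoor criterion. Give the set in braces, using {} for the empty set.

Variables eligible for adjustment (non-descendants of gamma, excluding gamma and lam): {delta, eta, mu}.
Backdoor paths from gamma to lam:
  P1: gamma <- mu -> delta <- eta -> alpha <- zeta -> lam
  P2: gamma <- mu -> delta <- eta -> alpha -> lam
  P3: gamma <- mu -> delta -> zeta -> alpha -> lam
  P4: gamma <- mu -> delta -> zeta -> lam
  P5: gamma <- mu -> delta -> alpha <- zeta -> lam
  P6: gamma <- mu -> delta -> alpha -> lam
  P7: gamma <- mu -> delta -> lam
  P8: gamma <- mu -> lam
The empty set is not sufficient: P3 (gamma <- mu -> delta -> zeta -> alpha -> lam) has no collider blocking it and no conditioned non-collider, so it is open.
Try {mu}:
  P1: blocked at fork node mu ∈ conditioning set.
  P2: blocked at fork node mu ∈ conditioning set.
  P3: blocked at fork node mu ∈ conditioning set.
  P4: blocked at fork node mu ∈ conditioning set.
  P5: blocked at fork node mu ∈ conditioning set.
  P6: blocked at fork node mu ∈ conditioning set.
  P7: blocked at fork node mu ∈ conditioning set.
  P8: blocked at fork node mu ∈ conditioning set.
{mu} contains no descendant of gamma and blocks every backdoor path.
No other singleton works — e.g. {eta} leaves P3 open — so {mu} is the unique smallest valid adjustment set.

{mu}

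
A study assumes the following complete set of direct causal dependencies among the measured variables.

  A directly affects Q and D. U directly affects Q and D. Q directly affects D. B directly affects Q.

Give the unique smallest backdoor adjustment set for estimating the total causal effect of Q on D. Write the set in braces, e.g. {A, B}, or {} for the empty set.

Variables eligible for adjustment (non-descendants of Q, excluding Q and D): {A, B, U}.
Backdoor paths from Q to D:
  P1: Q <- A -> D
  P2: Q <- U -> D
The empty set is not sufficient: P1 (Q <- A -> D) has no collider blocking it and no conditioned non-collider, so it is open.
Try {A, U}:
  P1: blocked at fork node A ∈ conditioning set.
  P2: blocked at fork node U ∈ conditioning set.
{A, U} contains no descendant of Q and blocks every backdoor path.
Every element of {A, U} is needed (dropping A leaves P1 open; dropping U leaves P2 open), so no proper subset is valid.
Among all size-2 subsets of the eligible variables, only {A, U} blocks every backdoor path, so it is the unique smallest valid adjustment set.

{A, U}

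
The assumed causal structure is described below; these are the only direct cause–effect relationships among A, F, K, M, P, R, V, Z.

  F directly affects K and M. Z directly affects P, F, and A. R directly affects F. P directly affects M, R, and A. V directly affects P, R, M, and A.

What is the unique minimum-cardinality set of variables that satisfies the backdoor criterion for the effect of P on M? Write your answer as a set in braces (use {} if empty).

Variables eligible for adjustment (non-descendants of P, excluding P and M): {V, Z}.
Backdoor paths from P to M:
  P1: P <- Z -> F <- R <- V -> M
  P2: P <- Z -> F -> M
  P3: P <- Z -> A <- V -> R -> F -> M
  P4: P <- Z -> A <- V -> M
  P5: P <- V -> R -> F -> M
  P6: P <- V -> A <- Z -> F -> M
  P7: P <- V -> M
The empty set is not sufficient: P2 (P <- Z -> F -> M) has no collider blocking it and no conditioned non-collider, so it is open.
Try {V, Z}:
  P1: blocked at fork node Z ∈ conditioning set.
  P2: blocked at fork node Z ∈ conditioning set.
  P3: blocked at fork node Z ∈ conditioning set.
  P4: blocked at fork node Z ∈ conditioning set.
  P5: blocked at fork node V ∈ conditioning set.
  P6: blocked at fork node V ∈ conditioning set.
  P7: blocked at fork node V ∈ conditioning set.
{V, Z} contains no descendant of P and blocks every backdoor path.
Every element of {V, Z} is needed (dropping V leaves P5 open; dropping Z leaves P2 open), so no proper subset is valid.
Among all size-2 subsets of the eligible variables, only {V, Z} blocks every backdoor path, so it is the unique smallest valid adjustment set.

{V, Z}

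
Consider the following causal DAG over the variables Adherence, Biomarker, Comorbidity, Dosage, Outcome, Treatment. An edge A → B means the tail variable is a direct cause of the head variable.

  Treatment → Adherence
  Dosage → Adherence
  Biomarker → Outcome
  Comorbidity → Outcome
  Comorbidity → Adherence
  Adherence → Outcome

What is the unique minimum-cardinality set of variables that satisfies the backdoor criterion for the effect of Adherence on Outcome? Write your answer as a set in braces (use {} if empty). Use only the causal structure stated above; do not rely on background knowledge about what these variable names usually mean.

{Comorbidity}

Variables eligible for adjustment (non-descendants of Adherence, excluding Adherence and Outcome): {Biomarker, Comorbidity, Dosage, Treatment}.
Backdoor paths from Adherence to Outcome:
  P1: Adherence <- Comorbidity -> Outcome
The empty set is not sufficient: P1 (Adherence <- Comorbidity -> Outcome) has no collider blocking it and no conditioned non-collider, so it is open.
Try {Comorbidity}:
  P1: blocked at fork node Comorbidity ∈ conditioning set.
{Comorbidity} contains no descendant of Adherence and blocks every backdoor path.
No other singleton works — e.g. {Biomarker} leaves P1 open — so {Comorbidity} is the unique smallest valid adjustment set.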